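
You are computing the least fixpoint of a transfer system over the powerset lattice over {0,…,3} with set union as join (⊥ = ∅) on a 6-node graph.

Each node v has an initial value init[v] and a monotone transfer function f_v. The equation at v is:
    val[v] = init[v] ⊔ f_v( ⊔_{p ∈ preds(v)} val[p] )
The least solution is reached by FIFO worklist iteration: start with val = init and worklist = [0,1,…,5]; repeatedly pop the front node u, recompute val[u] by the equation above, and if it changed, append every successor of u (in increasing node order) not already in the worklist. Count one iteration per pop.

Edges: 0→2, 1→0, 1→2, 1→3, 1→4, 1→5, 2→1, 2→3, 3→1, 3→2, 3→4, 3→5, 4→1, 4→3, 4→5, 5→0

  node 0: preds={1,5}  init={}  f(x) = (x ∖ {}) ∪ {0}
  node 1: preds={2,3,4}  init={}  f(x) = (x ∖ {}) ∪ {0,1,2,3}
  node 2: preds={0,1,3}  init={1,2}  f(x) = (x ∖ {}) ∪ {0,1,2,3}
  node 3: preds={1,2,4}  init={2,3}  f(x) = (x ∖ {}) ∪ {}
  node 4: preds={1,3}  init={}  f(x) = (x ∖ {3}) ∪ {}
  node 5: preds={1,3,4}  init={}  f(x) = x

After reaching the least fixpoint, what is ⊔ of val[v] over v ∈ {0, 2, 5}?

Worklist (10 pops):
  #1 pop 0: in={} → {0} (was {}); enqueue []
  #2 pop 1: in={1,2,3} → {0,1,2,3} (was {}); enqueue [0]
  #3 pop 2: in={0,1,2,3} → {0,1,2,3} (was {1,2}); enqueue [1]
  #4 pop 3: in={0,1,2,3} → {0,1,2,3} (was {2,3}); enqueue [2]
  #5 pop 4: in={0,1,2,3} → {0,1,2} (was {}); enqueue [3]
  #6 pop 5: in={0,1,2,3} → {0,1,2,3} (was {}); enqueue []
  #7 pop 0: in={0,1,2,3} → {0,1,2,3} (was {0}); enqueue []
  #8 pop 1: in={0,1,2,3} → {0,1,2,3} (no change)
  #9 pop 2: in={0,1,2,3} → {0,1,2,3} (no change)
  #10 pop 3: in={0,1,2,3} → {0,1,2,3} (no change)

Fixpoint:
  val[0] = {0,1,2,3}
  val[1] = {0,1,2,3}
  val[2] = {0,1,2,3}
  val[3] = {0,1,2,3}
  val[4] = {0,1,2}
  val[5] = {0,1,2,3}

{0,1,2,3}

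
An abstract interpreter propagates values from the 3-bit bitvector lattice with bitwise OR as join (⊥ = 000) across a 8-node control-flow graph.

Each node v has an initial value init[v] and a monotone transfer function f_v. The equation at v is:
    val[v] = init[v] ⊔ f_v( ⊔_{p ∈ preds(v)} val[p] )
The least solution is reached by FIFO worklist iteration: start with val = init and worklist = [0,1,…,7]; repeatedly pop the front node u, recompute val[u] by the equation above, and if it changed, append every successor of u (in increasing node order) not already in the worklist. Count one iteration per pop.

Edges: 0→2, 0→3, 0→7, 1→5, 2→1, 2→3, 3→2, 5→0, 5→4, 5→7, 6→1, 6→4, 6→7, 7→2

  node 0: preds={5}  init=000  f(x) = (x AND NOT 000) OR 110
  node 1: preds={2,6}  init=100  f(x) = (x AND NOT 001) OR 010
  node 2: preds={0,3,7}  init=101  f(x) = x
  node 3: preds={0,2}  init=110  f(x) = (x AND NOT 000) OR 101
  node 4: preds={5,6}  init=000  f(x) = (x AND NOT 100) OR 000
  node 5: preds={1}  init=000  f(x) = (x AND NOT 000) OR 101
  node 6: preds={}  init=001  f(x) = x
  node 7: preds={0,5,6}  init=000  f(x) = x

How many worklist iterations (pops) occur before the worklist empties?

15

Trace (15 dequeues):
  [1] u=0 | in 000 | out 110 | prev 000 | push {}
  [2] u=1 | in 101 | out 110 | prev 100 | push {}
  [3] u=2 | in 110 | out 111 | prev 101 | push {1}
  [4] u=3 | in 111 | out 111 | prev 110 | push {2}
  [5] u=4 | in 001 | out 001 | prev 000 | push {}
  [6] u=5 | in 110 | out 111 | prev 000 | push {0,4}
  [7] u=6 | in 000 | out 001 | ==
  [8] u=7 | in 111 | out 111 | prev 000 | push {}
  [9] u=1 | in 111 | out 110 | ==
  [10] u=2 | in 111 | out 111 | ==
  [11] u=0 | in 111 | out 111 | prev 110 | push {2,3,7}
  [12] u=4 | in 111 | out 011 | prev 001 | push {}
  [13] u=2 | in 111 | out 111 | ==
  [14] u=3 | in 111 | out 111 | ==
  [15] u=7 | in 111 | out 111 | ==

Converged values:
  [0] 111
  [1] 110
  [2] 111
  [3] 111
  [4] 011
  [5] 111
  [6] 001
  [7] 111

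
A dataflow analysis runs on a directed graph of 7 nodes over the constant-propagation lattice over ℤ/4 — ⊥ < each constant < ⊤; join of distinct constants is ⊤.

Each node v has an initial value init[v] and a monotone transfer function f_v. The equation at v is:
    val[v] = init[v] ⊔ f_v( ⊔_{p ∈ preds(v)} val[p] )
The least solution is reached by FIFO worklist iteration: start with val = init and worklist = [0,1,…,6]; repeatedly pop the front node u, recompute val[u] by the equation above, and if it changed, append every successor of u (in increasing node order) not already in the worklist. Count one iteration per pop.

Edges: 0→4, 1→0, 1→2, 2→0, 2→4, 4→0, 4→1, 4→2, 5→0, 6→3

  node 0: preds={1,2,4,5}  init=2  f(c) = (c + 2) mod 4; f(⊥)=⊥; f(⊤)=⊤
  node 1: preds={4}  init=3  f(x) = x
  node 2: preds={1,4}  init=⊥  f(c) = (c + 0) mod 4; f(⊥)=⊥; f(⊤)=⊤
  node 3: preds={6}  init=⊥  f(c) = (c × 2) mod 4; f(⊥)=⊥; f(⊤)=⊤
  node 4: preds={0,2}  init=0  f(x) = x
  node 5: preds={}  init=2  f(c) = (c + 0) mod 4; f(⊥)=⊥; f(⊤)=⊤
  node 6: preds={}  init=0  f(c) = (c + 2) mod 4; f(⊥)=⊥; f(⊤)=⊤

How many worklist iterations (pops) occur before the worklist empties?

10

Trace (10 dequeues):
  [1] u=0 | in ⊤ | out ⊤ | prev 2 | push {}
  [2] u=1 | in 0 | out ⊤ | prev 3 | push {0}
  [3] u=2 | in ⊤ | out ⊤ | prev ⊥ | push {}
  [4] u=3 | in 0 | out 0 | prev ⊥ | push {}
  [5] u=4 | in ⊤ | out ⊤ | prev 0 | push {1,2}
  [6] u=5 | in ⊥ | out 2 | ==
  [7] u=6 | in ⊥ | out 0 | ==
  [8] u=0 | in ⊤ | out ⊤ | ==
  [9] u=1 | in ⊤ | out ⊤ | ==
  [10] u=2 | in ⊤ | out ⊤ | ==

Converged values:
  [0] ⊤
  [1] ⊤
  [2] ⊤
  [3] 0
  [4] ⊤
  [5] 2
  [6] 0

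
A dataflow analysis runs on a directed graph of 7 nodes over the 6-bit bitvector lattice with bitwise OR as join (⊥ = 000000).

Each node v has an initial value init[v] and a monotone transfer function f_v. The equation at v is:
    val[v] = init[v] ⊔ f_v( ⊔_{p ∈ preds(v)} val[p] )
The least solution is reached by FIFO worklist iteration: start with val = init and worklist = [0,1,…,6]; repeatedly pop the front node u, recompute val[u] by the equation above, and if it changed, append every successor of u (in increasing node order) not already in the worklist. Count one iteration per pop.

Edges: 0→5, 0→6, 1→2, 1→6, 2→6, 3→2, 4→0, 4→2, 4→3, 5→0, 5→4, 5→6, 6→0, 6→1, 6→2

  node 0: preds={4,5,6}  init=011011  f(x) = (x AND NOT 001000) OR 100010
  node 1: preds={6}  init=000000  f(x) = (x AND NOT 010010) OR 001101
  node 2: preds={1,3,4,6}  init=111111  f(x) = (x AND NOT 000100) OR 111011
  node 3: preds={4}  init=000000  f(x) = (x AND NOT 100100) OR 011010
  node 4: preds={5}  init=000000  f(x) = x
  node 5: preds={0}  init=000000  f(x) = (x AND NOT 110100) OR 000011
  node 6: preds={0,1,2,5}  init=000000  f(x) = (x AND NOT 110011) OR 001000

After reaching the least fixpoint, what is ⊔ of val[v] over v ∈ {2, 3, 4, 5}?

Iteration log — 17 steps:
  step 1. node 0  ⊔preds=000000  new=111011  old=011011  +wl: 
  step 2. node 1  ⊔preds=000000  new=001101  old=000000  +wl: 
  step 3. node 2  ⊔preds=001101  new=111111  stable
  step 4. node 3  ⊔preds=000000  new=011010  old=000000  +wl: 2
  step 5. node 4  ⊔preds=000000  new=000000  stable
  step 6. node 5  ⊔preds=111011  new=001011  old=000000  +wl: 0,4
  step 7. node 6  ⊔preds=111111  new=001100  old=000000  +wl: 1
  step 8. node 2  ⊔preds=011111  new=111111  stable
  step 9. node 0  ⊔preds=001111  new=111111  old=111011  +wl: 5,6
  step 10. node 4  ⊔preds=001011  new=001011  old=000000  +wl: 0,2,3
  step 11. node 1  ⊔preds=001100  new=001101  stable
  step 12. node 5  ⊔preds=111111  new=001011  stable
  step 13. node 6  ⊔preds=111111  new=001100  stable
  step 14. node 0  ⊔preds=001111  new=111111  stable
  step 15. node 2  ⊔preds=011111  new=111111  stable
  step 16. node 3  ⊔preds=001011  new=011011  old=011010  +wl: 2
  step 17. node 2  ⊔preds=011111  new=111111  stable

Least fixpoint reached:
  node 0: 111111
  node 1: 001101
  node 2: 111111
  node 3: 011011
  node 4: 001011
  node 5: 001011
  node 6: 001100

111111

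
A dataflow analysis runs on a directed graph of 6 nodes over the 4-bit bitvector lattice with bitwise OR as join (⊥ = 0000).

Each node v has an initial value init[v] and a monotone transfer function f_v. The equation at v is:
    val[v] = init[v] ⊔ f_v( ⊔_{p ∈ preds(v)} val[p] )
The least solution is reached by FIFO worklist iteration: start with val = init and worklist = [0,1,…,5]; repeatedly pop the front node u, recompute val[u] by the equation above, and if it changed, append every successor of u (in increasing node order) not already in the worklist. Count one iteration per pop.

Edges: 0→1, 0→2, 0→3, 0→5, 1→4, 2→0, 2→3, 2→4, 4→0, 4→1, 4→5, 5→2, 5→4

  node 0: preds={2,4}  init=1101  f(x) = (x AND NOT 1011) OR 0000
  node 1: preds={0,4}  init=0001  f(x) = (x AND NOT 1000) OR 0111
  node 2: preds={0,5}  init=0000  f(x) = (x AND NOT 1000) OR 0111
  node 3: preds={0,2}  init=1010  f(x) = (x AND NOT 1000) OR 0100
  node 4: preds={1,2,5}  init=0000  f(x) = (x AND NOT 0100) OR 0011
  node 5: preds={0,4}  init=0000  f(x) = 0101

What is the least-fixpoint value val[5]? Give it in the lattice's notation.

Worklist (10 pops):
  #1 pop 0: in=0000 → 1101 (no change)
  #2 pop 1: in=1101 → 0111 (was 0001); enqueue []
  #3 pop 2: in=1101 → 0111 (was 0000); enqueue [0]
  #4 pop 3: in=1111 → 1111 (was 1010); enqueue []
  #5 pop 4: in=0111 → 0011 (was 0000); enqueue [1]
  #6 pop 5: in=1111 → 0101 (was 0000); enqueue [2,4]
  #7 pop 0: in=0111 → 1101 (no change)
  #8 pop 1: in=1111 → 0111 (no change)
  #9 pop 2: in=1101 → 0111 (no change)
  #10 pop 4: in=0111 → 0011 (no change)

Fixpoint:
  val[0] = 1101
  val[1] = 0111
  val[2] = 0111
  val[3] = 1111
  val[4] = 0011
  val[5] = 0101

0101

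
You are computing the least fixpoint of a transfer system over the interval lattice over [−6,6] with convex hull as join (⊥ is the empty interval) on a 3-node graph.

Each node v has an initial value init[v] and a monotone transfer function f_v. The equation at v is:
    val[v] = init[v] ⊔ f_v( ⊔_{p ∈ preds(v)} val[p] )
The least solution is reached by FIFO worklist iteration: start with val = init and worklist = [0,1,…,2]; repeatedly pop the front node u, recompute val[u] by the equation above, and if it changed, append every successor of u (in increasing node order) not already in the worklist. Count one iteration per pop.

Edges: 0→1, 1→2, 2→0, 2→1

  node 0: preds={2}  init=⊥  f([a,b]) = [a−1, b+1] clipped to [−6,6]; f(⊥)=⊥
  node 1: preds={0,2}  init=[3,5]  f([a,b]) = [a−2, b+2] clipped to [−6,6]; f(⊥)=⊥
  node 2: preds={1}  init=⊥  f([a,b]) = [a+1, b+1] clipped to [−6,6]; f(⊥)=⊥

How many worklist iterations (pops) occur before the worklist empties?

20

Iteration log — 20 steps:
  step 1. node 0  ⊔preds=⊥  new=⊥  stable
  step 2. node 1  ⊔preds=⊥  new=[3,5]  stable
  step 3. node 2  ⊔preds=[3,5]  new=[4,6]  old=⊥  +wl: 0,1
  step 4. node 0  ⊔preds=[4,6]  new=[3,6]  old=⊥  +wl: 
  step 5. node 1  ⊔preds=[3,6]  new=[1,6]  old=[3,5]  +wl: 2
  step 6. node 2  ⊔preds=[1,6]  new=[2,6]  old=[4,6]  +wl: 0,1
  step 7. node 0  ⊔preds=[2,6]  new=[1,6]  old=[3,6]  +wl: 
  step 8. node 1  ⊔preds=[1,6]  new=[-1,6]  old=[1,6]  +wl: 2
  step 9. node 2  ⊔preds=[-1,6]  new=[0,6]  old=[2,6]  +wl: 0,1
  step 10. node 0  ⊔preds=[0,6]  new=[-1,6]  old=[1,6]  +wl: 
  step 11. node 1  ⊔preds=[-1,6]  new=[-3,6]  old=[-1,6]  +wl: 2
  step 12. node 2  ⊔preds=[-3,6]  new=[-2,6]  old=[0,6]  +wl: 0,1
  step 13. node 0  ⊔preds=[-2,6]  new=[-3,6]  old=[-1,6]  +wl: 
  step 14. node 1  ⊔preds=[-3,6]  new=[-5,6]  old=[-3,6]  +wl: 2
  step 15. node 2  ⊔preds=[-5,6]  new=[-4,6]  old=[-2,6]  +wl: 0,1
  step 16. node 0  ⊔preds=[-4,6]  new=[-5,6]  old=[-3,6]  +wl: 
  step 17. node 1  ⊔preds=[-5,6]  new=[-6,6]  old=[-5,6]  +wl: 2
  step 18. node 2  ⊔preds=[-6,6]  new=[-5,6]  old=[-4,6]  +wl: 0,1
  step 19. node 0  ⊔preds=[-5,6]  new=[-6,6]  old=[-5,6]  +wl: 
  step 20. node 1  ⊔preds=[-6,6]  new=[-6,6]  stable

Least fixpoint reached:
  node 0: [-6,6]
  node 1: [-6,6]
  node 2: [-5,6]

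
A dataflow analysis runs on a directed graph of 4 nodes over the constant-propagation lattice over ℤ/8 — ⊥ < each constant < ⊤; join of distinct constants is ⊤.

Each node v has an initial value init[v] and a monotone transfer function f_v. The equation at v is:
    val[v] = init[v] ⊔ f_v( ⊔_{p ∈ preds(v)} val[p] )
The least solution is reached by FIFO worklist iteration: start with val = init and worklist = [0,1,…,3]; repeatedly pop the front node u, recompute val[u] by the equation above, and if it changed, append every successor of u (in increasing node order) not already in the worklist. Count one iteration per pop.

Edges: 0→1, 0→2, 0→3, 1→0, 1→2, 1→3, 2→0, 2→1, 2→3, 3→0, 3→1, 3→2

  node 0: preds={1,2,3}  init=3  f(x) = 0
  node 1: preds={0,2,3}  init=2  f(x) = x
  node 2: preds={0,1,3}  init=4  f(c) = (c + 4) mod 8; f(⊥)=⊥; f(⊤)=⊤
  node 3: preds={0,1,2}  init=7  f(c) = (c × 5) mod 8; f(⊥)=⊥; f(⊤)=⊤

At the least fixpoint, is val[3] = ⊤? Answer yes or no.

Worklist (7 pops):
  #1 pop 0: in=⊤ → ⊤ (was 3); enqueue []
  #2 pop 1: in=⊤ → ⊤ (was 2); enqueue [0]
  #3 pop 2: in=⊤ → ⊤ (was 4); enqueue [1]
  #4 pop 3: in=⊤ → ⊤ (was 7); enqueue [2]
  #5 pop 0: in=⊤ → ⊤ (no change)
  #6 pop 1: in=⊤ → ⊤ (no change)
  #7 pop 2: in=⊤ → ⊤ (no change)

Fixpoint:
  val[0] = ⊤
  val[1] = ⊤
  val[2] = ⊤
  val[3] = ⊤

yes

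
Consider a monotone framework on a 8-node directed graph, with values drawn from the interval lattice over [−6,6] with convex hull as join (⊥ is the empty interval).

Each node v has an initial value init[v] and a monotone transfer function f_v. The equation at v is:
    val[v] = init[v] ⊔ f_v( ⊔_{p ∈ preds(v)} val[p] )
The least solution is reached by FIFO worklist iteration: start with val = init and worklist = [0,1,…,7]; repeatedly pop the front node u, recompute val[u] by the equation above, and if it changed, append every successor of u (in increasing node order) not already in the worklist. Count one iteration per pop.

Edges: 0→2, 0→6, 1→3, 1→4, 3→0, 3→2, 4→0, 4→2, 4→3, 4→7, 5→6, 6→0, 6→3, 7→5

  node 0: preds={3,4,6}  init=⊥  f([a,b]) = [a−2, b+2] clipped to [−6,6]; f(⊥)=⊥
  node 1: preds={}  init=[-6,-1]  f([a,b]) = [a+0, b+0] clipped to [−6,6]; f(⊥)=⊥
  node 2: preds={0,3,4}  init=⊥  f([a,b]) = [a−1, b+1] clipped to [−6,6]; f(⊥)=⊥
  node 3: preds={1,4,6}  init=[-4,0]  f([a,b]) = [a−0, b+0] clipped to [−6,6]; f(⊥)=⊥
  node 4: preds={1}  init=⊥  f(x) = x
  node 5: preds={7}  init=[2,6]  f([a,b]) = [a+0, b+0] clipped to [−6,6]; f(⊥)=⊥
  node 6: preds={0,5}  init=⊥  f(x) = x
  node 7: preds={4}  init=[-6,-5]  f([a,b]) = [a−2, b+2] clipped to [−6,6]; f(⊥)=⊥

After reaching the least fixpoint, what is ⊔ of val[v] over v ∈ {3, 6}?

Trace (15 dequeues):
  [1] u=0 | in [-4,0] | out [-6,2] | prev ⊥ | push {}
  [2] u=1 | in ⊥ | out [-6,-1] | ==
  [3] u=2 | in [-6,2] | out [-6,3] | prev ⊥ | push {}
  [4] u=3 | in [-6,-1] | out [-6,0] | prev [-4,0] | push {0,2}
  [5] u=4 | in [-6,-1] | out [-6,-1] | prev ⊥ | push {3}
  [6] u=5 | in [-6,-5] | out [-6,6] | prev [2,6] | push {}
  [7] u=6 | in [-6,6] | out [-6,6] | prev ⊥ | push {}
  [8] u=7 | in [-6,-1] | out [-6,1] | prev [-6,-5] | push {5}
  [9] u=0 | in [-6,6] | out [-6,6] | prev [-6,2] | push {6}
  [10] u=2 | in [-6,6] | out [-6,6] | prev [-6,3] | push {}
  [11] u=3 | in [-6,6] | out [-6,6] | prev [-6,0] | push {0,2}
  [12] u=5 | in [-6,1] | out [-6,6] | ==
  [13] u=6 | in [-6,6] | out [-6,6] | ==
  [14] u=0 | in [-6,6] | out [-6,6] | ==
  [15] u=2 | in [-6,6] | out [-6,6] | ==

Converged values:
  [0] [-6,6]
  [1] [-6,-1]
  [2] [-6,6]
  [3] [-6,6]
  [4] [-6,-1]
  [5] [-6,6]
  [6] [-6,6]
  [7] [-6,1]

[-6,6]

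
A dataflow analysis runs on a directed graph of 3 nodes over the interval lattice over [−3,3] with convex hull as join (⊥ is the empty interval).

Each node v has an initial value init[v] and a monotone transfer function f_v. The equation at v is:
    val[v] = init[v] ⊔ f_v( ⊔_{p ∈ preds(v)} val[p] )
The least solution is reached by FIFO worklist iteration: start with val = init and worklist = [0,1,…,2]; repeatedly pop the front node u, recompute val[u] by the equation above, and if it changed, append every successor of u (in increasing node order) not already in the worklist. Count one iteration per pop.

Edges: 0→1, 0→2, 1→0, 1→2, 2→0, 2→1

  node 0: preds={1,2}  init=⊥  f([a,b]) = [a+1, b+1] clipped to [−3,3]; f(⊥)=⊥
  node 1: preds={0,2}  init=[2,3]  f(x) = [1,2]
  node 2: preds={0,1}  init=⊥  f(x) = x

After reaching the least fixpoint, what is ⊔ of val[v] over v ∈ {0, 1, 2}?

Iteration log — 6 steps:
  step 1. node 0  ⊔preds=[2,3]  new=[3,3]  old=⊥  +wl: 
  step 2. node 1  ⊔preds=[3,3]  new=[1,3]  old=[2,3]  +wl: 0
  step 3. node 2  ⊔preds=[1,3]  new=[1,3]  old=⊥  +wl: 1
  step 4. node 0  ⊔preds=[1,3]  new=[2,3]  old=[3,3]  +wl: 2
  step 5. node 1  ⊔preds=[1,3]  new=[1,3]  stable
  step 6. node 2  ⊔preds=[1,3]  new=[1,3]  stable

Least fixpoint reached:
  node 0: [2,3]
  node 1: [1,3]
  node 2: [1,3]

[1,3]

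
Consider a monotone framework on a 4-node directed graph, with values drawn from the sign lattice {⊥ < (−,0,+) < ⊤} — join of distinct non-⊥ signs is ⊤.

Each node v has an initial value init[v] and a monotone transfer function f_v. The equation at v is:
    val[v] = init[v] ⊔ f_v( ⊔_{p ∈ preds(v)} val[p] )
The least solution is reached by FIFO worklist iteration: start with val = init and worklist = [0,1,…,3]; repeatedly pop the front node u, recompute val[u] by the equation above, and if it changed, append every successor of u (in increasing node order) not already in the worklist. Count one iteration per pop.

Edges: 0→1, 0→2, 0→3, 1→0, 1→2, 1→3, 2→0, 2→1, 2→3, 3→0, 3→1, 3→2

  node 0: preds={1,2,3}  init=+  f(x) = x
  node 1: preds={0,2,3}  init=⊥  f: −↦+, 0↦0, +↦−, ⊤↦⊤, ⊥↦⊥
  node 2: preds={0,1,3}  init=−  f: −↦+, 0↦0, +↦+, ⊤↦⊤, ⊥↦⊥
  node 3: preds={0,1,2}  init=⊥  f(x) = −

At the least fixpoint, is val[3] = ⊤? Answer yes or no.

no

Trace (7 dequeues):
  [1] u=0 | in − | out ⊤ | prev + | push {}
  [2] u=1 | in ⊤ | out ⊤ | prev ⊥ | push {0}
  [3] u=2 | in ⊤ | out ⊤ | prev − | push {1}
  [4] u=3 | in ⊤ | out − | prev ⊥ | push {2}
  [5] u=0 | in ⊤ | out ⊤ | ==
  [6] u=1 | in ⊤ | out ⊤ | ==
  [7] u=2 | in ⊤ | out ⊤ | ==

Converged values:
  [0] ⊤
  [1] ⊤
  [2] ⊤
  [3] −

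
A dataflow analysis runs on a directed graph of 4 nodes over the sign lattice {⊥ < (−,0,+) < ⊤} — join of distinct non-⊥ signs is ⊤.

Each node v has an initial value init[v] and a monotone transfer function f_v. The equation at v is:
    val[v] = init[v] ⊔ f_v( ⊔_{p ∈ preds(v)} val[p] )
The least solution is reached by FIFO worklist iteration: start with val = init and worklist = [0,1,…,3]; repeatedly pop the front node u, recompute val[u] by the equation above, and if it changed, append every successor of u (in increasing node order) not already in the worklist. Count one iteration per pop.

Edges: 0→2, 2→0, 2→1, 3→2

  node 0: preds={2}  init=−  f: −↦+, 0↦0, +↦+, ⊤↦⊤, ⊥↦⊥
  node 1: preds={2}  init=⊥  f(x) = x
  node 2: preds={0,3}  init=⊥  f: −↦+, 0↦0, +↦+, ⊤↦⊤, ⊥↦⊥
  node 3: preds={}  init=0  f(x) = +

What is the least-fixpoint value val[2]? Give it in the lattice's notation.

⊤

Worklist (7 pops):
  #1 pop 0: in=⊥ → − (no change)
  #2 pop 1: in=⊥ → ⊥ (no change)
  #3 pop 2: in=⊤ → ⊤ (was ⊥); enqueue [0,1]
  #4 pop 3: in=⊥ → ⊤ (was 0); enqueue [2]
  #5 pop 0: in=⊤ → ⊤ (was −); enqueue []
  #6 pop 1: in=⊤ → ⊤ (was ⊥); enqueue []
  #7 pop 2: in=⊤ → ⊤ (no change)

Fixpoint:
  val[0] = ⊤
  val[1] = ⊤
  val[2] = ⊤
  val[3] = ⊤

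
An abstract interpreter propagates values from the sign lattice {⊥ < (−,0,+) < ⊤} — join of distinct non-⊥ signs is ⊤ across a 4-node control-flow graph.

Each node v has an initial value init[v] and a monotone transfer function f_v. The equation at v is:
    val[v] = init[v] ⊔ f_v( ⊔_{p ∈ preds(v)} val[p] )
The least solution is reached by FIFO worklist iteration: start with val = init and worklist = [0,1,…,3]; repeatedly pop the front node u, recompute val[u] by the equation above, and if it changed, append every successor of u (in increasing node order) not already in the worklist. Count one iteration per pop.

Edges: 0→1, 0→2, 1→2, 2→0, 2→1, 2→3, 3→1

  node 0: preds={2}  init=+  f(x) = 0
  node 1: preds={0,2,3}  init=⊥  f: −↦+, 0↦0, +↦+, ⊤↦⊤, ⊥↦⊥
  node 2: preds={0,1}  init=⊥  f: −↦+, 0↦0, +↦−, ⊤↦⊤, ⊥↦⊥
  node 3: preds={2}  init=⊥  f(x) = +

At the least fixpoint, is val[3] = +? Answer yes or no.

Trace (6 dequeues):
  [1] u=0 | in ⊥ | out ⊤ | prev + | push {}
  [2] u=1 | in ⊤ | out ⊤ | prev ⊥ | push {}
  [3] u=2 | in ⊤ | out ⊤ | prev ⊥ | push {0,1}
  [4] u=3 | in ⊤ | out + | prev ⊥ | push {}
  [5] u=0 | in ⊤ | out ⊤ | ==
  [6] u=1 | in ⊤ | out ⊤ | ==

Converged values:
  [0] ⊤
  [1] ⊤
  [2] ⊤
  [3] +

yes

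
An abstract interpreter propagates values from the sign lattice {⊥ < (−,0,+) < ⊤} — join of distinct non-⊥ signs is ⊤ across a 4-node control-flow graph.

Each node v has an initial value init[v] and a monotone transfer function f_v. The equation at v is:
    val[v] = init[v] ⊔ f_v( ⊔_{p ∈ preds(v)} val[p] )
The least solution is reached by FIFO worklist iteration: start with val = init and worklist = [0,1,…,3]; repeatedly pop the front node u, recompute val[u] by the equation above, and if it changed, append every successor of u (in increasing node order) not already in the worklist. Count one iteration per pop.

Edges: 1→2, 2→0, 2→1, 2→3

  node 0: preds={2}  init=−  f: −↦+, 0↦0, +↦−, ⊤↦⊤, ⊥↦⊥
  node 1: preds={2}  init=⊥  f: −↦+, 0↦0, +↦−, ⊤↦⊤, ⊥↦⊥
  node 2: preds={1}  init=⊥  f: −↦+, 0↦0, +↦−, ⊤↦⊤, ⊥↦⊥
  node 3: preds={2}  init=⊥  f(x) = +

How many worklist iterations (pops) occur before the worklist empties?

Iteration log — 4 steps:
  step 1. node 0  ⊔preds=⊥  new=−  stable
  step 2. node 1  ⊔preds=⊥  new=⊥  stable
  step 3. node 2  ⊔preds=⊥  new=⊥  stable
  step 4. node 3  ⊔preds=⊥  new=+  old=⊥  +wl: 

Least fixpoint reached:
  node 0: −
  node 1: ⊥
  node 2: ⊥
  node 3: +

4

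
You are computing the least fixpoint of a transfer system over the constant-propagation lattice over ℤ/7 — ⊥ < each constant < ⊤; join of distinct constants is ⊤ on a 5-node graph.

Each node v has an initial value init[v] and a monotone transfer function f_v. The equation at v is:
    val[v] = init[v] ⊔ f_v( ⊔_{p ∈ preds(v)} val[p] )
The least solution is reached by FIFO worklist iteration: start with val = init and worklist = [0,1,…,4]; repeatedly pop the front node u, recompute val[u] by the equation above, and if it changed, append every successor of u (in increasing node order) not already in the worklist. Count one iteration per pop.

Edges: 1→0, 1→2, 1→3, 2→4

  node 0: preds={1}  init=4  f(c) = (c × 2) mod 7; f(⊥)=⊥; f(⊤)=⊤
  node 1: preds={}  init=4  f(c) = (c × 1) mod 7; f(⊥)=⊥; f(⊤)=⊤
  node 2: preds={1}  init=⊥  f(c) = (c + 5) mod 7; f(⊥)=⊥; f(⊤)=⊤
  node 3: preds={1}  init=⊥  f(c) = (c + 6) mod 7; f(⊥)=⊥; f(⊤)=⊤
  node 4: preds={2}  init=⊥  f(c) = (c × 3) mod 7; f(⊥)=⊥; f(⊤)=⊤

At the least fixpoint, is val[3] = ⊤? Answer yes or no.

no

Worklist (5 pops):
  #1 pop 0: in=4 → ⊤ (was 4); enqueue []
  #2 pop 1: in=⊥ → 4 (no change)
  #3 pop 2: in=4 → 2 (was ⊥); enqueue []
  #4 pop 3: in=4 → 3 (was ⊥); enqueue []
  #5 pop 4: in=2 → 6 (was ⊥); enqueue []

Fixpoint:
  val[0] = ⊤
  val[1] = 4
  val[2] = 2
  val[3] = 3
  val[4] = 6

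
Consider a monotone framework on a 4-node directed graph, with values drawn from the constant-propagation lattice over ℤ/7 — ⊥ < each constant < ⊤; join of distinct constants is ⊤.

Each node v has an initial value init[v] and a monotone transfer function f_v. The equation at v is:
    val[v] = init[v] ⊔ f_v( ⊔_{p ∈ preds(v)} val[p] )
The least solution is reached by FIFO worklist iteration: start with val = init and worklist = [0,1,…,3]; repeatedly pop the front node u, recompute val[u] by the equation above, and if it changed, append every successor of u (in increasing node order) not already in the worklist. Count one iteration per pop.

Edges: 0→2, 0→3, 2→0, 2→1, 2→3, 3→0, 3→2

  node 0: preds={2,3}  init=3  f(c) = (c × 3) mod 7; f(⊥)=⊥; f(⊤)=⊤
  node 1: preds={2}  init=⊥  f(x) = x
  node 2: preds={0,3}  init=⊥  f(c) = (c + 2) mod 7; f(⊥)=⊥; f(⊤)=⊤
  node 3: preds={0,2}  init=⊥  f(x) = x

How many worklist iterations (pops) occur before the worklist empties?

10

Worklist (10 pops):
  #1 pop 0: in=⊥ → 3 (no change)
  #2 pop 1: in=⊥ → ⊥ (no change)
  #3 pop 2: in=3 → 5 (was ⊥); enqueue [0,1]
  #4 pop 3: in=⊤ → ⊤ (was ⊥); enqueue [2]
  #5 pop 0: in=⊤ → ⊤ (was 3); enqueue [3]
  #6 pop 1: in=5 → 5 (was ⊥); enqueue []
  #7 pop 2: in=⊤ → ⊤ (was 5); enqueue [0,1]
  #8 pop 3: in=⊤ → ⊤ (no change)
  #9 pop 0: in=⊤ → ⊤ (no change)
  #10 pop 1: in=⊤ → ⊤ (was 5); enqueue []

Fixpoint:
  val[0] = ⊤
  val[1] = ⊤
  val[2] = ⊤
  val[3] = ⊤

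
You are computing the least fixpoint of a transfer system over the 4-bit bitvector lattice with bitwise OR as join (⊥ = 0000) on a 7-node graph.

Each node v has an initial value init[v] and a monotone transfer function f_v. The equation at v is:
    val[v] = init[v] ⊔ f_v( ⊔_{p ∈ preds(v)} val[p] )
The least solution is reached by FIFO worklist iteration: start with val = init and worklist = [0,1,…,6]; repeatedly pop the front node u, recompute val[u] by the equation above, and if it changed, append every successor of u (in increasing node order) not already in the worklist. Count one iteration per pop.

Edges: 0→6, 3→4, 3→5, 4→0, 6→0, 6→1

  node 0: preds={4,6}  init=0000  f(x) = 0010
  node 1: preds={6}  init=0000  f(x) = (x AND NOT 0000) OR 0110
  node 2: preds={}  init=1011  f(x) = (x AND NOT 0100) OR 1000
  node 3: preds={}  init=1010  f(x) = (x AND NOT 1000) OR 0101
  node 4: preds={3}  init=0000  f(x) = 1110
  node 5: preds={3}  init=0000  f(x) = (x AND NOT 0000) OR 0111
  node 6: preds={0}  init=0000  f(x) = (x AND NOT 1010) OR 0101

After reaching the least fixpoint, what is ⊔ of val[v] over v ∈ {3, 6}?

Worklist (9 pops):
  #1 pop 0: in=0000 → 0010 (was 0000); enqueue []
  #2 pop 1: in=0000 → 0110 (was 0000); enqueue []
  #3 pop 2: in=0000 → 1011 (no change)
  #4 pop 3: in=0000 → 1111 (was 1010); enqueue []
  #5 pop 4: in=1111 → 1110 (was 0000); enqueue [0]
  #6 pop 5: in=1111 → 1111 (was 0000); enqueue []
  #7 pop 6: in=0010 → 0101 (was 0000); enqueue [1]
  #8 pop 0: in=1111 → 0010 (no change)
  #9 pop 1: in=0101 → 0111 (was 0110); enqueue []

Fixpoint:
  val[0] = 0010
  val[1] = 0111
  val[2] = 1011
  val[3] = 1111
  val[4] = 1110
  val[5] = 1111
  val[6] = 0101

1111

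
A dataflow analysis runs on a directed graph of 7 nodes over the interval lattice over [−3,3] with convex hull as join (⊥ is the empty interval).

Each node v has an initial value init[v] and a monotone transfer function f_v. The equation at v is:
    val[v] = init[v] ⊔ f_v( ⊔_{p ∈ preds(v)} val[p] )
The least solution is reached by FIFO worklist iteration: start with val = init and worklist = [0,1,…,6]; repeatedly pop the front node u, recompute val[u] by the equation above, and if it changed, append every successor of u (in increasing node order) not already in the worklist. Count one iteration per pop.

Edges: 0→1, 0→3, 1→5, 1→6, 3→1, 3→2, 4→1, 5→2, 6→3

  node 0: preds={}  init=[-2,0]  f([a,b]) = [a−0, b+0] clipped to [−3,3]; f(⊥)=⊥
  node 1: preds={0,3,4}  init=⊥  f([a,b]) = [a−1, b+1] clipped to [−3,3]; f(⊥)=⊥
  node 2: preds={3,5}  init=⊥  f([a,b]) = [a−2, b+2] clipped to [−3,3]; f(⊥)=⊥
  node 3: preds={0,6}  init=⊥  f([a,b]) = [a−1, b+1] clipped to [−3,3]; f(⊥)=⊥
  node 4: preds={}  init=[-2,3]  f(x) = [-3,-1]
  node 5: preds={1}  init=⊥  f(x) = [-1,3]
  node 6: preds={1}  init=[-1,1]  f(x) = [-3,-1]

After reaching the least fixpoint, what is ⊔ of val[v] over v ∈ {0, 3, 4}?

Iteration log — 10 steps:
  step 1. node 0  ⊔preds=⊥  new=[-2,0]  stable
  step 2. node 1  ⊔preds=[-2,3]  new=[-3,3]  old=⊥  +wl: 
  step 3. node 2  ⊔preds=⊥  new=⊥  stable
  step 4. node 3  ⊔preds=[-2,1]  new=[-3,2]  old=⊥  +wl: 1,2
  step 5. node 4  ⊔preds=⊥  new=[-3,3]  old=[-2,3]  +wl: 
  step 6. node 5  ⊔preds=[-3,3]  new=[-1,3]  old=⊥  +wl: 
  step 7. node 6  ⊔preds=[-3,3]  new=[-3,1]  old=[-1,1]  +wl: 3
  step 8. node 1  ⊔preds=[-3,3]  new=[-3,3]  stable
  step 9. node 2  ⊔preds=[-3,3]  new=[-3,3]  old=⊥  +wl: 
  step 10. node 3  ⊔preds=[-3,1]  new=[-3,2]  stable

Least fixpoint reached:
  node 0: [-2,0]
  node 1: [-3,3]
  node 2: [-3,3]
  node 3: [-3,2]
  node 4: [-3,3]
  node 5: [-1,3]
  node 6: [-3,1]

[-3,3]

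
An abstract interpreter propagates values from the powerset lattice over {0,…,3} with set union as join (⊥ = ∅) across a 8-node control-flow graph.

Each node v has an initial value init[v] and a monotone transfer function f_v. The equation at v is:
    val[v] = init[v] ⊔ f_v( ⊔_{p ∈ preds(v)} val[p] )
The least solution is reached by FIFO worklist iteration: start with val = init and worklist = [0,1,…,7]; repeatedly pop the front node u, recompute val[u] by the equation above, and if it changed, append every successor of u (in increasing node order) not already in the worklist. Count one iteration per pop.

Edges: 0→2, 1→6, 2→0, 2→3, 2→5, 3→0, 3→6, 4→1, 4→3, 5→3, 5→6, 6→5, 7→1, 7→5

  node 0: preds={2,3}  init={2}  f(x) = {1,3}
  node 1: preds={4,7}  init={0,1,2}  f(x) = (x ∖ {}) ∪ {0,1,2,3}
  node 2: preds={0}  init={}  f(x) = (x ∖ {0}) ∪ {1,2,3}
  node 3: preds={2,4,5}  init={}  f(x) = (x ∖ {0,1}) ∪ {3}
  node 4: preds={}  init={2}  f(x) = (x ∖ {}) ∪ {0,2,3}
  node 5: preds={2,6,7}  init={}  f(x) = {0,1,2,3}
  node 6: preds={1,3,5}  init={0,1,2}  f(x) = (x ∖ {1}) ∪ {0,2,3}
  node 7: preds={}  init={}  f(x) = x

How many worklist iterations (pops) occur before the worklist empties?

Trace (12 dequeues):
  [1] u=0 | in {} | out {1,2,3} | prev {2} | push {}
  [2] u=1 | in {2} | out {0,1,2,3} | prev {0,1,2} | push {}
  [3] u=2 | in {1,2,3} | out {1,2,3} | prev {} | push {0}
  [4] u=3 | in {1,2,3} | out {2,3} | prev {} | push {}
  [5] u=4 | in {} | out {0,2,3} | prev {2} | push {1,3}
  [6] u=5 | in {0,1,2,3} | out {0,1,2,3} | prev {} | push {}
  [7] u=6 | in {0,1,2,3} | out {0,1,2,3} | prev {0,1,2} | push {5}
  [8] u=7 | in {} | out {} | ==
  [9] u=0 | in {1,2,3} | out {1,2,3} | ==
  [10] u=1 | in {0,2,3} | out {0,1,2,3} | ==
  [11] u=3 | in {0,1,2,3} | out {2,3} | ==
  [12] u=5 | in {0,1,2,3} | out {0,1,2,3} | ==

Converged values:
  [0] {1,2,3}
  [1] {0,1,2,3}
  [2] {1,2,3}
  [3] {2,3}
  [4] {0,2,3}
  [5] {0,1,2,3}
  [6] {0,1,2,3}
  [7] {}

12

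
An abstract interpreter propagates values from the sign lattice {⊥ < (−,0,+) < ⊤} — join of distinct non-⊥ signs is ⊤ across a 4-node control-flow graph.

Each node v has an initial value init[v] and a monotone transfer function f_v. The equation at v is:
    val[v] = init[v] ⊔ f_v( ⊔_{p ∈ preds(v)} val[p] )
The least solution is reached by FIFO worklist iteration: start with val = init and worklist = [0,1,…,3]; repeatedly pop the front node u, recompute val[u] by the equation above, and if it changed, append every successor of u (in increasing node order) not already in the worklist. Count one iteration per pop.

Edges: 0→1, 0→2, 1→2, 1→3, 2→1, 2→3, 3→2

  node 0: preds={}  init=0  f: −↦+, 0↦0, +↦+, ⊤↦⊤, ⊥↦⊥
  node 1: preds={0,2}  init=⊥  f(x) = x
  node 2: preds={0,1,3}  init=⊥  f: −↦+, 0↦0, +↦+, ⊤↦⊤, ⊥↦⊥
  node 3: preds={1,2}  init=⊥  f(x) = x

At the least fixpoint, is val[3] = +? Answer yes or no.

no

Trace (6 dequeues):
  [1] u=0 | in ⊥ | out 0 | ==
  [2] u=1 | in 0 | out 0 | prev ⊥ | push {}
  [3] u=2 | in 0 | out 0 | prev ⊥ | push {1}
  [4] u=3 | in 0 | out 0 | prev ⊥ | push {2}
  [5] u=1 | in 0 | out 0 | ==
  [6] u=2 | in 0 | out 0 | ==

Converged values:
  [0] 0
  [1] 0
  [2] 0
  [3] 0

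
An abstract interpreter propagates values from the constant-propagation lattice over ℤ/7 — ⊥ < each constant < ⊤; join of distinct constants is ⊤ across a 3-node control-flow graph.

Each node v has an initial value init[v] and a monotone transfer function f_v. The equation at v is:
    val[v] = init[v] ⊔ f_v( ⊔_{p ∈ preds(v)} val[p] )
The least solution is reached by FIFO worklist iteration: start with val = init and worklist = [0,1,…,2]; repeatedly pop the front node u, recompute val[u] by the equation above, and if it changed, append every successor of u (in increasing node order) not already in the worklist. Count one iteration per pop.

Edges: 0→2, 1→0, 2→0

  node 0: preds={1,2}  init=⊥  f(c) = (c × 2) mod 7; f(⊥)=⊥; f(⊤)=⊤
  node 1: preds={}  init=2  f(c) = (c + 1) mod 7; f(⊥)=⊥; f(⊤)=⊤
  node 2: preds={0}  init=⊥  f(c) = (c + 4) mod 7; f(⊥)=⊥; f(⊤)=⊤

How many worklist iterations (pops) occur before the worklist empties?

6

Iteration log — 6 steps:
  step 1. node 0  ⊔preds=2  new=4  old=⊥  +wl: 
  step 2. node 1  ⊔preds=⊥  new=2  stable
  step 3. node 2  ⊔preds=4  new=1  old=⊥  +wl: 0
  step 4. node 0  ⊔preds=⊤  new=⊤  old=4  +wl: 2
  step 5. node 2  ⊔preds=⊤  new=⊤  old=1  +wl: 0
  step 6. node 0  ⊔preds=⊤  new=⊤  stable

Least fixpoint reached:
  node 0: ⊤
  node 1: 2
  node 2: ⊤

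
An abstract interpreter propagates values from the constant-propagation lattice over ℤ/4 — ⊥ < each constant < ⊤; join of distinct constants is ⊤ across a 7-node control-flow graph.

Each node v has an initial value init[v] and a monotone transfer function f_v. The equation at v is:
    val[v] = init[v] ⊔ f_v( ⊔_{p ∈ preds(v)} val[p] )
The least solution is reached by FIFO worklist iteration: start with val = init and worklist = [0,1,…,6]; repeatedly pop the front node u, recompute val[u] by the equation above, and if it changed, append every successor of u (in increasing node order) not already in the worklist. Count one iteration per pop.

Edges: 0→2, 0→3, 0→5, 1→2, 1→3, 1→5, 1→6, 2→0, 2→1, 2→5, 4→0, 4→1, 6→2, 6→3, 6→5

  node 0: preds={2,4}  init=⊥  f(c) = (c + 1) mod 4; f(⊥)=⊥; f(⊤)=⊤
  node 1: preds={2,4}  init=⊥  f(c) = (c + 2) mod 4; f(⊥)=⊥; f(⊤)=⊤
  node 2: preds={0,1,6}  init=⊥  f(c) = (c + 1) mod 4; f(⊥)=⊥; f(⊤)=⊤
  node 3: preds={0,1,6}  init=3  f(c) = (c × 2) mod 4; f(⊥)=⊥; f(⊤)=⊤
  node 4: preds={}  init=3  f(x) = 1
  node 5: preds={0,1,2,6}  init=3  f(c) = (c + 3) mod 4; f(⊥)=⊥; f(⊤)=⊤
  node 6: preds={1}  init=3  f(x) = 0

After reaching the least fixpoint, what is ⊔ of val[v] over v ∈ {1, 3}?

⊤

Trace (13 dequeues):
  [1] u=0 | in 3 | out 0 | prev ⊥ | push {}
  [2] u=1 | in 3 | out 1 | prev ⊥ | push {}
  [3] u=2 | in ⊤ | out ⊤ | prev ⊥ | push {0,1}
  [4] u=3 | in ⊤ | out ⊤ | prev 3 | push {}
  [5] u=4 | in ⊥ | out ⊤ | prev 3 | push {}
  [6] u=5 | in ⊤ | out ⊤ | prev 3 | push {}
  [7] u=6 | in 1 | out ⊤ | prev 3 | push {2,3,5}
  [8] u=0 | in ⊤ | out ⊤ | prev 0 | push {}
  [9] u=1 | in ⊤ | out ⊤ | prev 1 | push {6}
  [10] u=2 | in ⊤ | out ⊤ | ==
  [11] u=3 | in ⊤ | out ⊤ | ==
  [12] u=5 | in ⊤ | out ⊤ | ==
  [13] u=6 | in ⊤ | out ⊤ | ==

Converged values:
  [0] ⊤
  [1] ⊤
  [2] ⊤
  [3] ⊤
  [4] ⊤
  [5] ⊤
  [6] ⊤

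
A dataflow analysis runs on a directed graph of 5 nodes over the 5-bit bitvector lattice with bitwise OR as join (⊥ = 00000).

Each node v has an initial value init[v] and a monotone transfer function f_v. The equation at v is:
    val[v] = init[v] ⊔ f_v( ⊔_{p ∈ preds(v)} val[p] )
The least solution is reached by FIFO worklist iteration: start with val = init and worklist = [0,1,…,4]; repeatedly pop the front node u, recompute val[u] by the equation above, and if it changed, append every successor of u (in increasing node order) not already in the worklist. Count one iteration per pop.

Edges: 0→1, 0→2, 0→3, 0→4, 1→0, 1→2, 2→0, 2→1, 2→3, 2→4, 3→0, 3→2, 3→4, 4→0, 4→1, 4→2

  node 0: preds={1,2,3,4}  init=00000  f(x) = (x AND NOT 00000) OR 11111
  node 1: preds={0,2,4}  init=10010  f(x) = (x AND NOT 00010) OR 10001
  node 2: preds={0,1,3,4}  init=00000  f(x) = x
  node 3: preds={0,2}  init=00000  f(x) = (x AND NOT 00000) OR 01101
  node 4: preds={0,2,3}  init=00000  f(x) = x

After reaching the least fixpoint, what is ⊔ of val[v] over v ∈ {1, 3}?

Iteration log — 8 steps:
  step 1. node 0  ⊔preds=10010  new=11111  old=00000  +wl: 
  step 2. node 1  ⊔preds=11111  new=11111  old=10010  +wl: 0
  step 3. node 2  ⊔preds=11111  new=11111  old=00000  +wl: 1
  step 4. node 3  ⊔preds=11111  new=11111  old=00000  +wl: 2
  step 5. node 4  ⊔preds=11111  new=11111  old=00000  +wl: 
  step 6. node 0  ⊔preds=11111  new=11111  stable
  step 7. node 1  ⊔preds=11111  new=11111  stable
  step 8. node 2  ⊔preds=11111  new=11111  stable

Least fixpoint reached:
  node 0: 11111
  node 1: 11111
  node 2: 11111
  node 3: 11111
  node 4: 11111

11111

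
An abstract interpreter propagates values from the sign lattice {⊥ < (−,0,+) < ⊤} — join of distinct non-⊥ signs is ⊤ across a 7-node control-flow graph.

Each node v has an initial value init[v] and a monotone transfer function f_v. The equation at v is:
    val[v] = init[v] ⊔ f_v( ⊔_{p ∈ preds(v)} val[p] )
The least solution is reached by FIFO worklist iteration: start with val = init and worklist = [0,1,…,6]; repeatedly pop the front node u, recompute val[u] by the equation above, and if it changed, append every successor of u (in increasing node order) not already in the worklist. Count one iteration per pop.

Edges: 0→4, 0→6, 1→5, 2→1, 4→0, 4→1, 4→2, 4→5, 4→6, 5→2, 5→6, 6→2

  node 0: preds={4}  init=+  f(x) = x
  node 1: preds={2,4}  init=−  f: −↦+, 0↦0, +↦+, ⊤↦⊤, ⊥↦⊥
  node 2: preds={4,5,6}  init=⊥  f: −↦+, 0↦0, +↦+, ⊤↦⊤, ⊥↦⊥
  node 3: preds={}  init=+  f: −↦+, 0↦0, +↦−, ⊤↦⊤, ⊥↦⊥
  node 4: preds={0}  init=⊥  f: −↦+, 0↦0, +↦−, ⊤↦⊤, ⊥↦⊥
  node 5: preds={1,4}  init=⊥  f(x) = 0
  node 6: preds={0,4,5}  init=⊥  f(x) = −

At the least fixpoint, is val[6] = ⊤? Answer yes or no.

Trace (16 dequeues):
  [1] u=0 | in ⊥ | out + | ==
  [2] u=1 | in ⊥ | out − | ==
  [3] u=2 | in ⊥ | out ⊥ | ==
  [4] u=3 | in ⊥ | out + | ==
  [5] u=4 | in + | out − | prev ⊥ | push {0,1,2}
  [6] u=5 | in − | out 0 | prev ⊥ | push {}
  [7] u=6 | in ⊤ | out − | prev ⊥ | push {}
  [8] u=0 | in − | out ⊤ | prev + | push {4,6}
  [9] u=1 | in − | out ⊤ | prev − | push {5}
  [10] u=2 | in ⊤ | out ⊤ | prev ⊥ | push {1}
  [11] u=4 | in ⊤ | out ⊤ | prev − | push {0,2}
  [12] u=6 | in ⊤ | out − | ==
  [13] u=5 | in ⊤ | out 0 | ==
  [14] u=1 | in ⊤ | out ⊤ | ==
  [15] u=0 | in ⊤ | out ⊤ | ==
  [16] u=2 | in ⊤ | out ⊤ | ==

Converged values:
  [0] ⊤
  [1] ⊤
  [2] ⊤
  [3] +
  [4] ⊤
  [5] 0
  [6] −

no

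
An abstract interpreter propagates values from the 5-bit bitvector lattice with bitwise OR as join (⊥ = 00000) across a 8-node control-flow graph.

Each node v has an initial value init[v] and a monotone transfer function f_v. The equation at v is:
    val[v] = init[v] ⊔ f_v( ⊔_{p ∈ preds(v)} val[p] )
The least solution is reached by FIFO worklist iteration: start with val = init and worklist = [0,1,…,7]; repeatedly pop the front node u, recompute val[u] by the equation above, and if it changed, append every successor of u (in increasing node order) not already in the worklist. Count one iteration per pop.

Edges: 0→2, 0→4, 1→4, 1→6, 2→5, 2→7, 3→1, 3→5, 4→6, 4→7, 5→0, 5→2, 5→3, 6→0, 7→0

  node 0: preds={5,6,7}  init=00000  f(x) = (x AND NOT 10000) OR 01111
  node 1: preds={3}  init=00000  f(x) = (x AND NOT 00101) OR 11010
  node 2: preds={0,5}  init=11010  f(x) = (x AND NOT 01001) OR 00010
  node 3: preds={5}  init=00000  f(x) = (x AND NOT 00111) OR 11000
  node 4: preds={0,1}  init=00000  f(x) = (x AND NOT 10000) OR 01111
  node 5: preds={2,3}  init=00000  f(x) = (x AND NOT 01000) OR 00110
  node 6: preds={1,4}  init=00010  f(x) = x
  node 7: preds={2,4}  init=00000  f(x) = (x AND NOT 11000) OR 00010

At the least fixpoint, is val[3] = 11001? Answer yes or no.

no

Trace (12 dequeues):
  [1] u=0 | in 00010 | out 01111 | prev 00000 | push {}
  [2] u=1 | in 00000 | out 11010 | prev 00000 | push {}
  [3] u=2 | in 01111 | out 11110 | prev 11010 | push {}
  [4] u=3 | in 00000 | out 11000 | prev 00000 | push {1}
  [5] u=4 | in 11111 | out 01111 | prev 00000 | push {}
  [6] u=5 | in 11110 | out 10110 | prev 00000 | push {0,2,3}
  [7] u=6 | in 11111 | out 11111 | prev 00010 | push {}
  [8] u=7 | in 11111 | out 00111 | prev 00000 | push {}
  [9] u=1 | in 11000 | out 11010 | ==
  [10] u=0 | in 11111 | out 01111 | ==
  [11] u=2 | in 11111 | out 11110 | ==
  [12] u=3 | in 10110 | out 11000 | ==

Converged values:
  [0] 01111
  [1] 11010
  [2] 11110
  [3] 11000
  [4] 01111
  [5] 10110
  [6] 11111
  [7] 00111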